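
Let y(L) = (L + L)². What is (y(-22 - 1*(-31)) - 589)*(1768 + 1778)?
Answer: -939690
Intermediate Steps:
y(L) = 4*L² (y(L) = (2*L)² = 4*L²)
(y(-22 - 1*(-31)) - 589)*(1768 + 1778) = (4*(-22 - 1*(-31))² - 589)*(1768 + 1778) = (4*(-22 + 31)² - 589)*3546 = (4*9² - 589)*3546 = (4*81 - 589)*3546 = (324 - 589)*3546 = -265*3546 = -939690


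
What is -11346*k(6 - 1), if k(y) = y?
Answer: -56730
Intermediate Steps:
-11346*k(6 - 1) = -11346*(6 - 1) = -11346*5 = -56730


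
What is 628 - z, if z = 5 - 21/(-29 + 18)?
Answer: 6832/11 ≈ 621.09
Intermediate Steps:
z = 76/11 (z = 5 - 21/(-11) = 5 - 21*(-1/11) = 5 + 21/11 = 76/11 ≈ 6.9091)
628 - z = 628 - 1*76/11 = 628 - 76/11 = 6832/11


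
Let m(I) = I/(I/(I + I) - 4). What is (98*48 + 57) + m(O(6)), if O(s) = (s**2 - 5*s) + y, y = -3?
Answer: 33321/7 ≈ 4760.1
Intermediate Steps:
O(s) = -3 + s**2 - 5*s (O(s) = (s**2 - 5*s) - 3 = -3 + s**2 - 5*s)
m(I) = -2*I/7 (m(I) = I/(I/((2*I)) - 4) = I/((1/(2*I))*I - 4) = I/(1/2 - 4) = I/(-7/2) = I*(-2/7) = -2*I/7)
(98*48 + 57) + m(O(6)) = (98*48 + 57) - 2*(-3 + 6**2 - 5*6)/7 = (4704 + 57) - 2*(-3 + 36 - 30)/7 = 4761 - 2/7*3 = 4761 - 6/7 = 33321/7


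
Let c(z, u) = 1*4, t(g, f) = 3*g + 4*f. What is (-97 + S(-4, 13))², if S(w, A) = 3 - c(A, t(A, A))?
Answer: 9604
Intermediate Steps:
c(z, u) = 4
S(w, A) = -1 (S(w, A) = 3 - 1*4 = 3 - 4 = -1)
(-97 + S(-4, 13))² = (-97 - 1)² = (-98)² = 9604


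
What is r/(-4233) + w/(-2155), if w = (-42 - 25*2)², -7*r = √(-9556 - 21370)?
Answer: -8464/2155 + 47*I*√14/29631 ≈ -3.9276 + 0.0059349*I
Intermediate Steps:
r = -47*I*√14/7 (r = -√(-9556 - 21370)/7 = -47*I*√14/7 ≈ -25.123*I)
w = 8464 (w = (-42 - 50)² = (-92)² = 8464)
r/(-4233) + w/(-2155) = -47*I*√14/7/(-4233) + 8464/(-2155) = -47*I*√14/7*(-1/4233) + 8464*(-1/2155) = 47*I*√14/29631 - 8464/2155 = -8464/2155 + 47*I*√14/29631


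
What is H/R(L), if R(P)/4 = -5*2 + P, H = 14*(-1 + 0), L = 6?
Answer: 7/8 ≈ 0.87500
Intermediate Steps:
H = -14 (H = 14*(-1) = -14)
R(P) = -40 + 4*P (R(P) = 4*(-5*2 + P) = 4*(-10 + P) = -40 + 4*P)
H/R(L) = -14/(-40 + 4*6) = -14/(-40 + 24) = -14/(-16) = -14*(-1/16) = 7/8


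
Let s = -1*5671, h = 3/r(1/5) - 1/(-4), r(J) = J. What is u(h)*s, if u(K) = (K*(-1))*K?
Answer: 21101791/16 ≈ 1.3189e+6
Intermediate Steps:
h = 61/4 (h = 3/((1/5)) - 1/(-4) = 3/((1*(⅕))) - 1*(-¼) = 3/(⅕) + ¼ = 3*5 + ¼ = 15 + ¼ = 61/4 ≈ 15.250)
u(K) = -K² (u(K) = (-K)*K = -K²)
s = -5671
u(h)*s = -(61/4)²*(-5671) = -1*3721/16*(-5671) = -3721/16*(-5671) = 21101791/16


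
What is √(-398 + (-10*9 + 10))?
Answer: I*√478 ≈ 21.863*I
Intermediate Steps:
√(-398 + (-10*9 + 10)) = √(-398 + (-90 + 10)) = √(-398 - 80) = √(-478) = I*√478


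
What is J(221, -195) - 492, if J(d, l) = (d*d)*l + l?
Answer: -9524682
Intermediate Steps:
J(d, l) = l + l*d**2 (J(d, l) = d**2*l + l = l*d**2 + l = l + l*d**2)
J(221, -195) - 492 = -195*(1 + 221**2) - 492 = -195*(1 + 48841) - 492 = -195*48842 - 492 = -9524190 - 492 = -9524682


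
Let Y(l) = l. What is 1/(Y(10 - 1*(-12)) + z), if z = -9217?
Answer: -1/9195 ≈ -0.00010875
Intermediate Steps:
1/(Y(10 - 1*(-12)) + z) = 1/((10 - 1*(-12)) - 9217) = 1/((10 + 12) - 9217) = 1/(22 - 9217) = 1/(-9195) = -1/9195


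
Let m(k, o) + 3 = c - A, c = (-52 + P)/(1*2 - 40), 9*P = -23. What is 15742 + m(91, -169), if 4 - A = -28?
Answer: 5372285/342 ≈ 15708.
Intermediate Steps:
P = -23/9 (P = (⅑)*(-23) = -23/9 ≈ -2.5556)
A = 32 (A = 4 - 1*(-28) = 4 + 28 = 32)
c = 491/342 (c = (-52 - 23/9)/(1*2 - 40) = -491/(9*(2 - 40)) = -491/9/(-38) = -491/9*(-1/38) = 491/342 ≈ 1.4357)
m(k, o) = -11479/342 (m(k, o) = -3 + (491/342 - 1*32) = -3 + (491/342 - 32) = -3 - 10453/342 = -11479/342)
15742 + m(91, -169) = 15742 - 11479/342 = 5372285/342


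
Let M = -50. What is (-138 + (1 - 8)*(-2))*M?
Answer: 6200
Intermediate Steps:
(-138 + (1 - 8)*(-2))*M = (-138 + (1 - 8)*(-2))*(-50) = (-138 - 7*(-2))*(-50) = (-138 + 14)*(-50) = -124*(-50) = 6200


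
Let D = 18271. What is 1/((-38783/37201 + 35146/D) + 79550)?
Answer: 679699471/54070691780203 ≈ 1.2571e-5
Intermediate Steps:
1/((-38783/37201 + 35146/D) + 79550) = 1/((-38783/37201 + 35146/18271) + 79550) = 1/(598862153/679699471 + 79550) = 1/(54070691780203/679699471) = 679699471/54070691780203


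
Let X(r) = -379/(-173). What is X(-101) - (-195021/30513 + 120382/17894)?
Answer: 1269468069/684477787 ≈ 1.8547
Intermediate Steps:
X(r) = 379/173 (X(r) = -379*(-1/173) = 379/173)
X(-101) - (-195021/30513 + 120382/17894) = 379/173 - (-195021/30513 + 120382/17894) = 379/173 - (-195021*1/30513 + 120382*(1/17894)) = 379/173 - (-65007/10171 + 2617/389) = 379/173 - 1*1329784/3956519 = 379/173 - 1329784/3956519 = 1269468069/684477787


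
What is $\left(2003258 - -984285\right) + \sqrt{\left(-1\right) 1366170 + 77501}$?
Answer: $2987543 + i \sqrt{1288669} \approx 2.9875 \cdot 10^{6} + 1135.2 i$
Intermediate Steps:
$\left(2003258 - -984285\right) + \sqrt{\left(-1\right) 1366170 + 77501} = \left(2003258 + 984285\right) + \sqrt{-1366170 + 77501} = 2987543 + \sqrt{-1288669} = 2987543 + i \sqrt{1288669}$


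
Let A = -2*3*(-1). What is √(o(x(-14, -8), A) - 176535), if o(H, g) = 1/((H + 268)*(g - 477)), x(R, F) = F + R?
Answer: I*√263330001099814/38622 ≈ 420.16*I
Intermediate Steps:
A = 6 (A = -6*(-1) = 6)
o(H, g) = 1/((-477 + g)*(268 + H)) (o(H, g) = 1/((268 + H)*(-477 + g)) = 1/((-477 + g)*(268 + H)))
√(o(x(-14, -8), A) - 176535) = √(1/(-127836 - 477*(-8 - 14) + 268*6 + (-8 - 14)*6) - 176535) = √(1/(-127836 - 477*(-22) + 1608 - 22*6) - 176535) = √(1/(-127836 + 10494 + 1608 - 132) - 176535) = √(1/(-115866) - 176535) = √(-1/115866 - 176535) = √(-20454404311/115866) = I*√263330001099814/38622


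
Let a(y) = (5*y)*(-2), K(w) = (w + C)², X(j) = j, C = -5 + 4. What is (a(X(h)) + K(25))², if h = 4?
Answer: 287296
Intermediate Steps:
C = -1
K(w) = (-1 + w)² (K(w) = (w - 1)² = (-1 + w)²)
a(y) = -10*y
(a(X(h)) + K(25))² = (-10*4 + (-1 + 25)²)² = (-40 + 24²)² = (-40 + 576)² = 536² = 287296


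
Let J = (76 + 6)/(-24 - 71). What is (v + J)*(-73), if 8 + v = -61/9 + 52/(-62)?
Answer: 31885889/26505 ≈ 1203.0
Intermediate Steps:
J = -82/95 (J = 82/(-95) = 82*(-1/95) = -82/95 ≈ -0.86316)
v = -4357/279 (v = -8 + (-61/9 + 52/(-62)) = -8 + (-61*⅑ + 52*(-1/62)) = -8 + (-61/9 - 26/31) = -8 - 2125/279 = -4357/279 ≈ -15.616)
(v + J)*(-73) = (-4357/279 - 82/95)*(-73) = -436793/26505*(-73) = 31885889/26505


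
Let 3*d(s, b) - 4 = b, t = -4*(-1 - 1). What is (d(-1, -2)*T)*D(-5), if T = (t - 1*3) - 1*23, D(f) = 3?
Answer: -36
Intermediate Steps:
t = 8 (t = -4*(-2) = 8)
d(s, b) = 4/3 + b/3
T = -18 (T = (8 - 1*3) - 1*23 = (8 - 3) - 23 = 5 - 23 = -18)
(d(-1, -2)*T)*D(-5) = ((4/3 + (1/3)*(-2))*(-18))*3 = ((4/3 - 2/3)*(-18))*3 = ((2/3)*(-18))*3 = -12*3 = -36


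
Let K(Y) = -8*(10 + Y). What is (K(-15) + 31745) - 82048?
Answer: -50263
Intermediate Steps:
K(Y) = -80 - 8*Y
(K(-15) + 31745) - 82048 = ((-80 - 8*(-15)) + 31745) - 82048 = ((-80 + 120) + 31745) - 82048 = (40 + 31745) - 82048 = 31785 - 82048 = -50263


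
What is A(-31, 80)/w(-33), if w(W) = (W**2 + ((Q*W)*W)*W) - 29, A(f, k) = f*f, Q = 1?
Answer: -961/34877 ≈ -0.027554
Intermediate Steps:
A(f, k) = f**2
w(W) = -29 + W**2 + W**3 (w(W) = (W**2 + ((1*W)*W)*W) - 29 = (W**2 + (W*W)*W) - 29 = (W**2 + W**2*W) - 29 = (W**2 + W**3) - 29 = -29 + W**2 + W**3)
A(-31, 80)/w(-33) = (-31)**2/(-29 + (-33)**2 + (-33)**3) = 961/(-29 + 1089 - 35937) = 961/(-34877) = 961*(-1/34877) = -961/34877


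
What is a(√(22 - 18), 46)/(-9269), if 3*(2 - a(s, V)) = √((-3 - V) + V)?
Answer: -2/9269 + I*√3/27807 ≈ -0.00021577 + 6.2288e-5*I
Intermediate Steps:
a(s, V) = 2 - I*√3/3 (a(s, V) = 2 - √((-3 - V) + V)/3 = 2 - I*√3/3)
a(√(22 - 18), 46)/(-9269) = (2 - I*√3/3)/(-9269) = (2 - I*√3/3)*(-1/9269) = -2/9269 + I*√3/27807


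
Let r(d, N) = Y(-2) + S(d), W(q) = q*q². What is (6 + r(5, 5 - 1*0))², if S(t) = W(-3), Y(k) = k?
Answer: 529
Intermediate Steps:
W(q) = q³
S(t) = -27 (S(t) = (-3)³ = -27)
r(d, N) = -29 (r(d, N) = -2 - 27 = -29)
(6 + r(5, 5 - 1*0))² = (6 - 29)² = (-23)² = 529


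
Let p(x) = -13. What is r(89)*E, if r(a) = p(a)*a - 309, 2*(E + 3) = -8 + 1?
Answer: 9529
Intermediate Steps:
E = -13/2 (E = -3 + (-8 + 1)/2 = -3 + (1/2)*(-7) = -3 - 7/2 = -13/2 ≈ -6.5000)
r(a) = -309 - 13*a (r(a) = -13*a - 309 = -309 - 13*a)
r(89)*E = (-309 - 13*89)*(-13/2) = (-309 - 1157)*(-13/2) = -1466*(-13/2) = 9529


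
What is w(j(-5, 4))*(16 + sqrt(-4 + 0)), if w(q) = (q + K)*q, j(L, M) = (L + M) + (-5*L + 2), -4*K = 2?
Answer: 10608 + 1326*I ≈ 10608.0 + 1326.0*I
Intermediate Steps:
K = -1/2 (K = -1/4*2 = -1/2 ≈ -0.50000)
j(L, M) = 2 + M - 4*L (j(L, M) = (L + M) + (2 - 5*L) = 2 + M - 4*L)
w(q) = q*(-1/2 + q) (w(q) = (q - 1/2)*q = (-1/2 + q)*q = q*(-1/2 + q))
w(j(-5, 4))*(16 + sqrt(-4 + 0)) = ((2 + 4 - 4*(-5))*(-1/2 + (2 + 4 - 4*(-5))))*(16 + sqrt(-4 + 0)) = ((2 + 4 + 20)*(-1/2 + (2 + 4 + 20)))*(16 + sqrt(-4)) = (26*(-1/2 + 26))*(16 + 2*I) = (26*(51/2))*(16 + 2*I) = 663*(16 + 2*I) = 10608 + 1326*I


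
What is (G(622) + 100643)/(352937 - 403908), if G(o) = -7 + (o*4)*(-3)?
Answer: -93172/50971 ≈ -1.8279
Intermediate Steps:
G(o) = -7 - 12*o (G(o) = -7 + (4*o)*(-3) = -7 - 12*o)
(G(622) + 100643)/(352937 - 403908) = ((-7 - 12*622) + 100643)/(352937 - 403908) = ((-7 - 7464) + 100643)/(-50971) = (-7471 + 100643)*(-1/50971) = 93172*(-1/50971) = -93172/50971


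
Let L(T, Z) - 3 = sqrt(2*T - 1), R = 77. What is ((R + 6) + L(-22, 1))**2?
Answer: 7351 + 516*I*sqrt(5) ≈ 7351.0 + 1153.8*I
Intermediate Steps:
L(T, Z) = 3 + sqrt(-1 + 2*T) (L(T, Z) = 3 + sqrt(2*T - 1) = 3 + sqrt(-1 + 2*T))
((R + 6) + L(-22, 1))**2 = ((77 + 6) + (3 + sqrt(-1 + 2*(-22))))**2 = (83 + (3 + sqrt(-1 - 44)))**2 = (83 + (3 + sqrt(-45)))**2 = (83 + (3 + 3*I*sqrt(5)))**2 = (86 + 3*I*sqrt(5))**2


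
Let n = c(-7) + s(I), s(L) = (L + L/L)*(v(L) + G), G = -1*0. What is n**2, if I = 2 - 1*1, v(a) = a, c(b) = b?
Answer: 25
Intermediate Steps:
G = 0
I = 1 (I = 2 - 1 = 1)
s(L) = L*(1 + L) (s(L) = (L + L/L)*(L + 0) = (L + 1)*L = (1 + L)*L = L*(1 + L))
n = -5 (n = -7 + 1*(1 + 1) = -7 + 1*2 = -7 + 2 = -5)
n**2 = (-5)**2 = 25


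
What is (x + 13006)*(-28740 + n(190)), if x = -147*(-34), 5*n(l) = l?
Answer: -516750808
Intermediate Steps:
n(l) = l/5
x = 4998
(x + 13006)*(-28740 + n(190)) = (4998 + 13006)*(-28740 + (⅕)*190) = 18004*(-28740 + 38) = 18004*(-28702) = -516750808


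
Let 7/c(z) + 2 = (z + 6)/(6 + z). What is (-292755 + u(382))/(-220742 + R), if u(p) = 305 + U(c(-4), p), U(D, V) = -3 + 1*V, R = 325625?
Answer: -97357/34961 ≈ -2.7847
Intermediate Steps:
c(z) = -7 (c(z) = 7/(-2 + (z + 6)/(6 + z)) = 7/(-2 + (6 + z)/(6 + z)) = 7/(-2 + 1) = 7/(-1) = 7*(-1) = -7)
U(D, V) = -3 + V
u(p) = 302 + p (u(p) = 305 + (-3 + p) = 302 + p)
(-292755 + u(382))/(-220742 + R) = (-292755 + (302 + 382))/(-220742 + 325625) = (-292755 + 684)/104883 = -292071*1/104883 = -97357/34961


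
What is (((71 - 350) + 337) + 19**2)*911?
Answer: 381709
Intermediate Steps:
(((71 - 350) + 337) + 19**2)*911 = ((-279 + 337) + 361)*911 = (58 + 361)*911 = 419*911 = 381709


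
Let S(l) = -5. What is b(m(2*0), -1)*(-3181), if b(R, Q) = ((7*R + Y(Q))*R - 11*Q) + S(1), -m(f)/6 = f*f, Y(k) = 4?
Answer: -19086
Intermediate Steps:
m(f) = -6*f² (m(f) = -6*f*f = -6*f²)
b(R, Q) = -5 - 11*Q + R*(4 + 7*R) (b(R, Q) = ((7*R + 4)*R - 11*Q) - 5 = ((4 + 7*R)*R - 11*Q) - 5 = (R*(4 + 7*R) - 11*Q) - 5 = (-11*Q + R*(4 + 7*R)) - 5 = -5 - 11*Q + R*(4 + 7*R))
b(m(2*0), -1)*(-3181) = (-5 - 11*(-1) + 4*(-6*(2*0)²) + 7*(-6*(2*0)²)²)*(-3181) = (-5 + 11 + 4*(-6*0²) + 7*(-6*0²)²)*(-3181) = (-5 + 11 + 4*(-6*0) + 7*(-6*0)²)*(-3181) = (-5 + 11 + 4*0 + 7*0²)*(-3181) = (-5 + 11 + 0 + 7*0)*(-3181) = (-5 + 11 + 0 + 0)*(-3181) = 6*(-3181) = -19086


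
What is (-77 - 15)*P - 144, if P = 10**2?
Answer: -9344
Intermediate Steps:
P = 100
(-77 - 15)*P - 144 = (-77 - 15)*100 - 144 = -92*100 - 144 = -9200 - 144 = -9344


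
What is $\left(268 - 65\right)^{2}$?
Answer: $41209$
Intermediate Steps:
$\left(268 - 65\right)^{2} = 203^{2} = 41209$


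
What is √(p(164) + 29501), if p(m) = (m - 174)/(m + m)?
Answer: √198364519/82 ≈ 171.76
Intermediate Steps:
p(m) = (-174 + m)/(2*m) (p(m) = (-174 + m)/((2*m)) = (-174 + m)*(1/(2*m)) = (-174 + m)/(2*m))
√(p(164) + 29501) = √((½)*(-174 + 164)/164 + 29501) = √((½)*(1/164)*(-10) + 29501) = √(-5/164 + 29501) = √(4838159/164) = √198364519/82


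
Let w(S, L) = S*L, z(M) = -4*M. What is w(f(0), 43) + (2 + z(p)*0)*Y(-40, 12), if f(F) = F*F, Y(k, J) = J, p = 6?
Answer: 24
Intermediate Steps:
f(F) = F²
w(S, L) = L*S
w(f(0), 43) + (2 + z(p)*0)*Y(-40, 12) = 43*0² + (2 - 4*6*0)*12 = 43*0 + (2 - 24*0)*12 = 0 + (2 + 0)*12 = 0 + 2*12 = 0 + 24 = 24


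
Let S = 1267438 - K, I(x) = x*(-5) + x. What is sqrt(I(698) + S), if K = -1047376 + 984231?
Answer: sqrt(1327791) ≈ 1152.3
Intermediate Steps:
I(x) = -4*x (I(x) = -5*x + x = -4*x)
K = -63145
S = 1330583 (S = 1267438 - 1*(-63145) = 1267438 + 63145 = 1330583)
sqrt(I(698) + S) = sqrt(-4*698 + 1330583) = sqrt(-2792 + 1330583) = sqrt(1327791)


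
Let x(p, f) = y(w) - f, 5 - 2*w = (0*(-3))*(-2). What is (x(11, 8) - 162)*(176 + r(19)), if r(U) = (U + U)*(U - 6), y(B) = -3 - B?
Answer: -117585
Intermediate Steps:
w = 5/2 (w = 5/2 - 0*(-3)*(-2)/2 = 5/2 - 0*(-2) = 5/2 - 1/2*0 = 5/2 + 0 = 5/2 ≈ 2.5000)
r(U) = 2*U*(-6 + U) (r(U) = (2*U)*(-6 + U) = 2*U*(-6 + U))
x(p, f) = -11/2 - f (x(p, f) = (-3 - 1*5/2) - f = (-3 - 5/2) - f = -11/2 - f)
(x(11, 8) - 162)*(176 + r(19)) = ((-11/2 - 1*8) - 162)*(176 + 2*19*(-6 + 19)) = ((-11/2 - 8) - 162)*(176 + 2*19*13) = (-27/2 - 162)*(176 + 494) = -351/2*670 = -117585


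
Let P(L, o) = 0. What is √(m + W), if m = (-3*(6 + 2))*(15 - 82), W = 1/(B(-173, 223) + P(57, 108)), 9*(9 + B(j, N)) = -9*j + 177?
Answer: √488192061/551 ≈ 40.100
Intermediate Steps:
B(j, N) = 32/3 - j (B(j, N) = -9 + (-9*j + 177)/9 = -9 + (177 - 9*j)/9 = -9 + (59/3 - j) = 32/3 - j)
W = 3/551 (W = 1/((32/3 - 1*(-173)) + 0) = 1/((32/3 + 173) + 0) = 1/(551/3 + 0) = 1/(551/3) = 3/551 ≈ 0.0054446)
m = 1608 (m = -3*8*(-67) = -24*(-67) = 1608)
√(m + W) = √(1608 + 3/551) = √(886011/551) = √488192061/551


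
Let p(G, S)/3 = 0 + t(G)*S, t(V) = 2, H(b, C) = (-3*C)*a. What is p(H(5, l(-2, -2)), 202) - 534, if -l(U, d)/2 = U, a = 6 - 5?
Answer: 678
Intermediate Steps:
a = 1
l(U, d) = -2*U
H(b, C) = -3*C (H(b, C) = -3*C*1 = -3*C)
p(G, S) = 6*S (p(G, S) = 3*(0 + 2*S) = 3*(2*S) = 6*S)
p(H(5, l(-2, -2)), 202) - 534 = 6*202 - 534 = 1212 - 534 = 678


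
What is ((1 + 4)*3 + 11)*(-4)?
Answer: -104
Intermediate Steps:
((1 + 4)*3 + 11)*(-4) = (5*3 + 11)*(-4) = (15 + 11)*(-4) = 26*(-4) = -104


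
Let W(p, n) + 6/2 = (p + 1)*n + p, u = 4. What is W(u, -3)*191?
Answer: -2674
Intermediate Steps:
W(p, n) = -3 + p + n*(1 + p) (W(p, n) = -3 + ((p + 1)*n + p) = -3 + ((1 + p)*n + p) = -3 + (n*(1 + p) + p) = -3 + (p + n*(1 + p)) = -3 + p + n*(1 + p))
W(u, -3)*191 = (-3 - 3 + 4 - 3*4)*191 = (-3 - 3 + 4 - 12)*191 = -14*191 = -2674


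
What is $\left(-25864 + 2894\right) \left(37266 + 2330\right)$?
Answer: $-909520120$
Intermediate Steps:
$\left(-25864 + 2894\right) \left(37266 + 2330\right) = \left(-22970\right) 39596 = -909520120$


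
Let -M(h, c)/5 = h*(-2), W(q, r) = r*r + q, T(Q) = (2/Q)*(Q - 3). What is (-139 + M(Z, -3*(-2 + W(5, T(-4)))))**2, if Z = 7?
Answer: 4761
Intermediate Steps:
T(Q) = 2*(-3 + Q)/Q (T(Q) = (2/Q)*(-3 + Q) = 2*(-3 + Q)/Q)
W(q, r) = q + r**2 (W(q, r) = r**2 + q = q + r**2)
M(h, c) = 10*h (M(h, c) = -5*h*(-2) = -(-10)*h = 10*h)
(-139 + M(Z, -3*(-2 + W(5, T(-4)))))**2 = (-139 + 10*7)**2 = (-139 + 70)**2 = (-69)**2 = 4761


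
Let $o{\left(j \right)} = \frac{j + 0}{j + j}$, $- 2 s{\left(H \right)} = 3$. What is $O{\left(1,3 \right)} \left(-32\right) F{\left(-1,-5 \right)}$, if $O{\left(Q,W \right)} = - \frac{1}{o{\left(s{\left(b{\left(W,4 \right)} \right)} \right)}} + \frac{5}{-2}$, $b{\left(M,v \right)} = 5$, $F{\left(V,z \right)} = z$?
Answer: $-720$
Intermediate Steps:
$s{\left(H \right)} = - \frac{3}{2}$ ($s{\left(H \right)} = \left(- \frac{1}{2}\right) 3 = - \frac{3}{2}$)
$o{\left(j \right)} = \frac{1}{2}$ ($o{\left(j \right)} = \frac{j}{2 j} = j \frac{1}{2 j} = \frac{1}{2}$)
$O{\left(Q,W \right)} = - \frac{9}{2}$ ($O{\left(Q,W \right)} = - \frac{1}{\frac{1}{2}} + \frac{5}{-2} = \left(-1\right) 2 + 5 \left(- \frac{1}{2}\right) = -2 - \frac{5}{2} = - \frac{9}{2}$)
$O{\left(1,3 \right)} \left(-32\right) F{\left(-1,-5 \right)} = \left(- \frac{9}{2}\right) \left(-32\right) \left(-5\right) = 144 \left(-5\right) = -720$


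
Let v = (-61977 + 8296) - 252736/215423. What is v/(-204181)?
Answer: 11564374799/43985283563 ≈ 0.26291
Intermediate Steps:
v = -11564374799/215423 (v = -53681 - 252736*1/215423 = -53681 - 252736/215423 = -11564374799/215423 ≈ -53682.)
v/(-204181) = -11564374799/215423/(-204181) = -11564374799/215423*(-1/204181) = 11564374799/43985283563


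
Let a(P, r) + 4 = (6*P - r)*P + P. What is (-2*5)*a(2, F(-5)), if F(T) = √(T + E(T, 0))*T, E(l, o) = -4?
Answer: -220 - 300*I ≈ -220.0 - 300.0*I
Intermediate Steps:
F(T) = T*√(-4 + T) (F(T) = √(T - 4)*T = √(-4 + T)*T = T*√(-4 + T))
a(P, r) = -4 + P + P*(-r + 6*P) (a(P, r) = -4 + ((6*P - r)*P + P) = -4 + ((-r + 6*P)*P + P) = -4 + (P*(-r + 6*P) + P) = -4 + (P + P*(-r + 6*P)) = -4 + P + P*(-r + 6*P))
(-2*5)*a(2, F(-5)) = (-2*5)*(-4 + 2 + 6*2² - 1*2*(-5*√(-4 - 5))) = -10*(-4 + 2 + 6*4 - 1*2*(-15*I)) = -10*(-4 + 2 + 24 - 1*2*(-15*I)) = -10*(-4 + 2 + 24 + 30*I) = -10*(22 + 30*I) = -220 - 300*I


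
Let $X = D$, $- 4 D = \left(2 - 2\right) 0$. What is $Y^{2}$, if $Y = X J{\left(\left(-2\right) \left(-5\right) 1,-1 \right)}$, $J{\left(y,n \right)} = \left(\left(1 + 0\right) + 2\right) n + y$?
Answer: $0$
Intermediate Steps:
$D = 0$ ($D = - \frac{\left(2 - 2\right) 0}{4} = - \frac{0 \cdot 0}{4} = \left(- \frac{1}{4}\right) 0 = 0$)
$J{\left(y,n \right)} = y + 3 n$ ($J{\left(y,n \right)} = \left(1 + 2\right) n + y = 3 n + y = y + 3 n$)
$X = 0$
$Y = 0$ ($Y = 0 \left(\left(-2\right) \left(-5\right) 1 + 3 \left(-1\right)\right) = 0 \left(10 \cdot 1 - 3\right) = 0 \left(10 - 3\right) = 0 \cdot 7 = 0$)
$Y^{2} = 0^{2} = 0$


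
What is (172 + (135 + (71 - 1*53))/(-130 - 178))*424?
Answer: 5599238/77 ≈ 72717.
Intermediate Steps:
(172 + (135 + (71 - 1*53))/(-130 - 178))*424 = (172 + (135 + (71 - 53))/(-308))*424 = (172 + (135 + 18)*(-1/308))*424 = (172 + 153*(-1/308))*424 = (172 - 153/308)*424 = (52823/308)*424 = 5599238/77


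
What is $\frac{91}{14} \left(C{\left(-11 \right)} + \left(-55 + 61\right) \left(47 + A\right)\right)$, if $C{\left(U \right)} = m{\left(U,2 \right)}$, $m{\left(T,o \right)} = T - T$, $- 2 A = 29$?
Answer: $\frac{2535}{2} \approx 1267.5$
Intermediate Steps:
$A = - \frac{29}{2}$ ($A = \left(- \frac{1}{2}\right) 29 = - \frac{29}{2} \approx -14.5$)
$m{\left(T,o \right)} = 0$
$C{\left(U \right)} = 0$
$\frac{91}{14} \left(C{\left(-11 \right)} + \left(-55 + 61\right) \left(47 + A\right)\right) = \frac{91}{14} \left(0 + \left(-55 + 61\right) \left(47 - \frac{29}{2}\right)\right) = 91 \cdot \frac{1}{14} \left(0 + 6 \cdot \frac{65}{2}\right) = \frac{13 \left(0 + 195\right)}{2} = \frac{13}{2} \cdot 195 = \frac{2535}{2}$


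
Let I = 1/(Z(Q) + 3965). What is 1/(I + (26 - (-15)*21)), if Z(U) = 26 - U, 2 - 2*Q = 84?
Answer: 4032/1374913 ≈ 0.0029325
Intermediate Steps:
Q = -41 (Q = 1 - ½*84 = 1 - 42 = -41)
I = 1/4032 (I = 1/((26 - 1*(-41)) + 3965) = 1/((26 + 41) + 3965) = 1/(67 + 3965) = 1/4032 ≈ 0.00024802)
1/(I + (26 - (-15)*21)) = 1/(1/4032 + (26 - (-15)*21)) = 1/(1/4032 + (26 - 15*(-21))) = 1/(1/4032 + (26 + 315)) = 1/(1/4032 + 341) = 1/(1374913/4032) = 4032/1374913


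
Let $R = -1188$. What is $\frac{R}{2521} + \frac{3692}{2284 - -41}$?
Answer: $\frac{6545432}{5861325} \approx 1.1167$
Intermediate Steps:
$\frac{R}{2521} + \frac{3692}{2284 - -41} = - \frac{1188}{2521} + \frac{3692}{2284 - -41} = \left(-1188\right) \frac{1}{2521} + \frac{3692}{2284 + 41} = - \frac{1188}{2521} + \frac{3692}{2325} = \frac{6545432}{5861325}$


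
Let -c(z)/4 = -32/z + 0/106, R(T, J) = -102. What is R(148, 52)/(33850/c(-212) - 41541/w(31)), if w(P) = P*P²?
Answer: 48618912/26723936431 ≈ 0.0018193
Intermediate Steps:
w(P) = P³
c(z) = 128/z (c(z) = -4*(-32/z + 0/106) = -4*(-32/z + 0*(1/106)) = -4*(-32/z + 0) = -(-128)/z = 128/z)
R(148, 52)/(33850/c(-212) - 41541/w(31)) = -102/(33850/((128/(-212))) - 41541/(31³)) = -102/(33850/((128*(-1/212))) - 41541/29791) = -102/(33850/(-32/53) - 41541*1/29791) = -102/(33850*(-53/32) - 41541/29791) = -102/(-897025/16 - 41541/29791) = -102/(-26723936431/476656) = -102*(-476656/26723936431) = 48618912/26723936431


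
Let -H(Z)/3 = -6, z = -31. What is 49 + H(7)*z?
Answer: -509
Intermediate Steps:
H(Z) = 18 (H(Z) = -3*(-6) = 18)
49 + H(7)*z = 49 + 18*(-31) = 49 - 558 = -509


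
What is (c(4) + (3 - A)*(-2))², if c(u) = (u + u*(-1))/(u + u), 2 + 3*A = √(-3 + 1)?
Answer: 476/9 - 88*I*√2/9 ≈ 52.889 - 13.828*I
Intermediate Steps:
A = -⅔ + I*√2/3 (A = -⅔ + √(-3 + 1)/3 = -⅔ + √(-2)/3 = -⅔ + (I*√2)/3 = -⅔ + I*√2/3 ≈ -0.66667 + 0.4714*I)
c(u) = 0 (c(u) = (u - u)/((2*u)) = 0*(1/(2*u)) = 0)
(c(4) + (3 - A)*(-2))² = (0 + (3 - (-⅔ + I*√2/3))*(-2))² = (0 + (3 + (⅔ - I*√2/3))*(-2))² = (0 + (11/3 - I*√2/3)*(-2))² = (0 + (-22/3 + 2*I*√2/3))² = (-22/3 + 2*I*√2/3)²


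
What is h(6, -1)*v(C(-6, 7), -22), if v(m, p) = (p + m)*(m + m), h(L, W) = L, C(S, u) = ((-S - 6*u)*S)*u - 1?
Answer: 26998548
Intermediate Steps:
C(S, u) = -1 + S*u*(-S - 6*u) (C(S, u) = (S*(-S - 6*u))*u - 1 = S*u*(-S - 6*u) - 1 = -1 + S*u*(-S - 6*u))
v(m, p) = 2*m*(m + p) (v(m, p) = (m + p)*(2*m) = 2*m*(m + p))
h(6, -1)*v(C(-6, 7), -22) = 6*(2*(-1 - 1*7*(-6)² - 6*(-6)*7²)*((-1 - 1*7*(-6)² - 6*(-6)*7²) - 22)) = 6*(2*(-1 - 1*7*36 - 6*(-6)*49)*((-1 - 1*7*36 - 6*(-6)*49) - 22)) = 6*(2*(-1 - 252 + 1764)*((-1 - 252 + 1764) - 22)) = 6*(2*1511*(1511 - 22)) = 6*(2*1511*1489) = 6*4499758 = 26998548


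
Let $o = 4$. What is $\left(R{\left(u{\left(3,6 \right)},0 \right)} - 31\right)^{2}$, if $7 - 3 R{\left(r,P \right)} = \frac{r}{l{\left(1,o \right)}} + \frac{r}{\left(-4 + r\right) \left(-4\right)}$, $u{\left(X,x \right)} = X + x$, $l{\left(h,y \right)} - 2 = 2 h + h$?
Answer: $\frac{3052009}{3600} \approx 847.78$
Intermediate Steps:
$l{\left(h,y \right)} = 2 + 3 h$ ($l{\left(h,y \right)} = 2 + \left(2 h + h\right) = 2 + 3 h$)
$R{\left(r,P \right)} = \frac{7}{3} - \frac{r}{15} - \frac{r}{3 \left(16 - 4 r\right)}$ ($R{\left(r,P \right)} = \frac{7}{3} - \frac{\frac{r}{2 + 3 \cdot 1} + \frac{r}{\left(-4 + r\right) \left(-4\right)}}{3} = \frac{7}{3} - \frac{\frac{r}{2 + 3} + \frac{r}{16 - 4 r}}{3} = \frac{7}{3} - \frac{\frac{r}{5} + \frac{r}{16 - 4 r}}{3} = \frac{7}{3} - \left(\frac{r}{15} + \frac{r}{3 \left(16 - 4 r\right)}\right) = \frac{7}{3} - \frac{r}{15} - \frac{r}{3 \left(16 - 4 r\right)}$)
$\left(R{\left(u{\left(3,6 \right)},0 \right)} - 31\right)^{2} = \left(\frac{-560 - 4 \left(3 + 6\right)^{2} + 161 \left(3 + 6\right)}{60 \left(-4 + \left(3 + 6\right)\right)} - 31\right)^{2} = \left(\frac{-560 - 4 \cdot 9^{2} + 161 \cdot 9}{60 \left(-4 + 9\right)} - 31\right)^{2} = \left(\frac{-560 - 324 + 1449}{60 \cdot 5} - 31\right)^{2} = \left(\frac{1}{60} \cdot \frac{1}{5} \left(-560 - 324 + 1449\right) - 31\right)^{2} = \left(\frac{1}{60} \cdot \frac{1}{5} \cdot 565 - 31\right)^{2} = \left(\frac{113}{60} - 31\right)^{2} = \left(- \frac{1747}{60}\right)^{2} = \frac{3052009}{3600}$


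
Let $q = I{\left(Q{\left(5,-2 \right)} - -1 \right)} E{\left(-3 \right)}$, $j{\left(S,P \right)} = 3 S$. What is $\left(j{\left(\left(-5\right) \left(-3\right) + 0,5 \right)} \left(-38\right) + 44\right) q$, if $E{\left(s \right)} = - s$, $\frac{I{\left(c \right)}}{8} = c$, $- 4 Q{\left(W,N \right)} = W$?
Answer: $9996$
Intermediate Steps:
$Q{\left(W,N \right)} = - \frac{W}{4}$
$I{\left(c \right)} = 8 c$
$q = -6$ ($q = 8 \left(\left(- \frac{1}{4}\right) 5 - -1\right) \left(\left(-1\right) \left(-3\right)\right) = 8 \left(- \frac{5}{4} + 1\right) 3 = 8 \left(- \frac{1}{4}\right) 3 = \left(-2\right) 3 = -6$)
$\left(j{\left(\left(-5\right) \left(-3\right) + 0,5 \right)} \left(-38\right) + 44\right) q = \left(3 \left(\left(-5\right) \left(-3\right) + 0\right) \left(-38\right) + 44\right) \left(-6\right) = \left(3 \left(15 + 0\right) \left(-38\right) + 44\right) \left(-6\right) = \left(3 \cdot 15 \left(-38\right) + 44\right) \left(-6\right) = \left(45 \left(-38\right) + 44\right) \left(-6\right) = \left(-1710 + 44\right) \left(-6\right) = \left(-1666\right) \left(-6\right) = 9996$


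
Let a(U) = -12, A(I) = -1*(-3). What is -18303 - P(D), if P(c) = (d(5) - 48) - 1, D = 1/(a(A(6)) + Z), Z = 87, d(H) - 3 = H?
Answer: -18262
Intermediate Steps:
A(I) = 3
d(H) = 3 + H
D = 1/75 (D = 1/(-12 + 87) = 1/75 ≈ 0.013333)
P(c) = -41 (P(c) = ((3 + 5) - 48) - 1 = (8 - 48) - 1 = -40 - 1 = -41)
-18303 - P(D) = -18303 - 1*(-41) = -18303 + 41 = -18262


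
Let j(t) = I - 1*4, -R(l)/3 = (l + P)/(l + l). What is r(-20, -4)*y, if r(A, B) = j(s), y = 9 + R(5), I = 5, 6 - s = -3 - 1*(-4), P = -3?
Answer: 42/5 ≈ 8.4000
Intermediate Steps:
R(l) = -3*(-3 + l)/(2*l) (R(l) = -3*(l - 3)/(l + l) = -3*(-3 + l)/(2*l))
s = 5 (s = 6 - (-3 - 1*(-4)) = 6 - (-3 + 4) = 6 - 1*1 = 6 - 1 = 5)
y = 42/5 (y = 9 + (3/2)*(3 - 1*5)/5 = 9 + (3/2)*(⅕)*(3 - 5) = 9 + (3/2)*(⅕)*(-2) = 9 - ⅗ = 42/5 ≈ 8.4000)
j(t) = 1 (j(t) = 5 - 1*4 = 5 - 4 = 1)
r(A, B) = 1
r(-20, -4)*y = 1*(42/5) = 42/5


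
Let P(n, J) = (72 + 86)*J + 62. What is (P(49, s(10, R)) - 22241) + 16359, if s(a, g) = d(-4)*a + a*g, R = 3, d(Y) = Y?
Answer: -7400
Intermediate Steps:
s(a, g) = -4*a + a*g
P(n, J) = 62 + 158*J (P(n, J) = 158*J + 62 = 62 + 158*J)
(P(49, s(10, R)) - 22241) + 16359 = ((62 + 158*(10*(-4 + 3))) - 22241) + 16359 = ((62 + 158*(10*(-1))) - 22241) + 16359 = ((62 + 158*(-10)) - 22241) + 16359 = ((62 - 1580) - 22241) + 16359 = (-1518 - 22241) + 16359 = -23759 + 16359 = -7400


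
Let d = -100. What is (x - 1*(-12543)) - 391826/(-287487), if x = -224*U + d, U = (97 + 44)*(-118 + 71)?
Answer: 430337094743/287487 ≈ 1.4969e+6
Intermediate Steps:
U = -6627 (U = 141*(-47) = -6627)
x = 1484348 (x = -224*(-6627) - 100 = 1484448 - 100 = 1484348)
(x - 1*(-12543)) - 391826/(-287487) = (1484348 - 1*(-12543)) - 391826/(-287487) = (1484348 + 12543) - 391826*(-1)/287487 = 1496891 - 1*(-391826/287487) = 1496891 + 391826/287487 = 430337094743/287487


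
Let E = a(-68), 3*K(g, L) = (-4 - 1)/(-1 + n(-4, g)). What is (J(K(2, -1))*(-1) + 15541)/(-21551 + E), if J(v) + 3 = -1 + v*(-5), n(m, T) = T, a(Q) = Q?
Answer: -46610/64857 ≈ -0.71866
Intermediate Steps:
K(g, L) = -5/(3*(-1 + g)) (K(g, L) = ((-4 - 1)/(-1 + g))/3 = (-5/(-1 + g))/3 = -5/(3*(-1 + g)))
J(v) = -4 - 5*v (J(v) = -3 + (-1 + v*(-5)) = -3 + (-1 - 5*v) = -4 - 5*v)
E = -68
(J(K(2, -1))*(-1) + 15541)/(-21551 + E) = ((-4 - (-25)/(-3 + 3*2))*(-1) + 15541)/(-21551 - 68) = ((-4 - (-25)/(-3 + 6))*(-1) + 15541)/(-21619) = ((-4 - (-25)/3)*(-1) + 15541)*(-1/21619) = ((-4 - 5*(-5/3))*(-1) + 15541)*(-1/21619) = ((-4 + 25/3)*(-1) + 15541)*(-1/21619) = ((13/3)*(-1) + 15541)*(-1/21619) = (-13/3 + 15541)*(-1/21619) = (46610/3)*(-1/21619) = -46610/64857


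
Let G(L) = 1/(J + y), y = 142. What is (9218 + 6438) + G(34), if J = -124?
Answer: 281809/18 ≈ 15656.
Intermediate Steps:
G(L) = 1/18 (G(L) = 1/(-124 + 142) = 1/18)
(9218 + 6438) + G(34) = (9218 + 6438) + 1/18 = 15656 + 1/18 = 281809/18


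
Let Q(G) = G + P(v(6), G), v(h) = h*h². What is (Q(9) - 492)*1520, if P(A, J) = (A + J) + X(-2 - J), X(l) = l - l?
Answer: -392160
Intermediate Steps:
X(l) = 0
v(h) = h³
P(A, J) = A + J (P(A, J) = (A + J) + 0 = A + J)
Q(G) = 216 + 2*G (Q(G) = G + (6³ + G) = G + (216 + G) = 216 + 2*G)
(Q(9) - 492)*1520 = ((216 + 2*9) - 492)*1520 = ((216 + 18) - 492)*1520 = (234 - 492)*1520 = -258*1520 = -392160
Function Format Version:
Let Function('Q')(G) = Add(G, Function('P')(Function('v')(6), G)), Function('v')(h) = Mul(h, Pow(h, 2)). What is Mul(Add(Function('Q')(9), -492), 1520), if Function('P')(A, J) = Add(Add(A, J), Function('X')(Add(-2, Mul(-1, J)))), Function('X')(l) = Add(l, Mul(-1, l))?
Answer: -392160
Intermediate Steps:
Function('X')(l) = 0
Function('v')(h) = Pow(h, 3)
Function('P')(A, J) = Add(A, J) (Function('P')(A, J) = Add(Add(A, J), 0) = Add(A, J))
Function('Q')(G) = Add(216, Mul(2, G)) (Function('Q')(G) = Add(G, Add(Pow(6, 3), G)) = Add(G, Add(216, G)) = Add(216, Mul(2, G)))
Mul(Add(Function('Q')(9), -492), 1520) = Mul(Add(Add(216, Mul(2, 9)), -492), 1520) = Mul(Add(Add(216, 18), -492), 1520) = Mul(Add(234, -492), 1520) = Mul(-258, 1520) = -392160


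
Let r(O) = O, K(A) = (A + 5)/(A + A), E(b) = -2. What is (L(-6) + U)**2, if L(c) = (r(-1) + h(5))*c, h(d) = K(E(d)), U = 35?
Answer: 8281/4 ≈ 2070.3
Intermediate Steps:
K(A) = (5 + A)/(2*A) (K(A) = (5 + A)/((2*A)) = (5 + A)*(1/(2*A)) = (5 + A)/(2*A))
h(d) = -3/4 (h(d) = (1/2)*(5 - 2)/(-2) = (1/2)*(-1/2)*3 = -3/4)
L(c) = -7*c/4 (L(c) = (-1 - 3/4)*c = -7*c/4)
(L(-6) + U)**2 = (-7/4*(-6) + 35)**2 = (21/2 + 35)**2 = (91/2)**2 = 8281/4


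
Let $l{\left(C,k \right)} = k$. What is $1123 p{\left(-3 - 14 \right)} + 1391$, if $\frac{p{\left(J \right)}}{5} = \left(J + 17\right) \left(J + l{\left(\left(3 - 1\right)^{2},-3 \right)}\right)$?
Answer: $1391$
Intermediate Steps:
$p{\left(J \right)} = 5 \left(-3 + J\right) \left(17 + J\right)$ ($p{\left(J \right)} = 5 \left(J + 17\right) \left(J - 3\right) = 5 \left(17 + J\right) \left(-3 + J\right) = 5 \left(-3 + J\right) \left(17 + J\right)$)
$1123 p{\left(-3 - 14 \right)} + 1391 = 1123 \left(-255 + 5 \left(-3 - 14\right)^{2} + 70 \left(-3 - 14\right)\right) + 1391 = 1123 \left(-255 + 5 \left(-17\right)^{2} + 70 \left(-17\right)\right) + 1391 = 1123 \left(-255 + 5 \cdot 289 - 1190\right) + 1391 = 1123 \left(-255 + 1445 - 1190\right) + 1391 = 1123 \cdot 0 + 1391 = 0 + 1391 = 1391$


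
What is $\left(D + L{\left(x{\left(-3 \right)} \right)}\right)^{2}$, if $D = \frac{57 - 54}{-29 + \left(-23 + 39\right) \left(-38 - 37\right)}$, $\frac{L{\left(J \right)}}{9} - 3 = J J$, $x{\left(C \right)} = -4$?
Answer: $\frac{44165544336}{1510441} \approx 29240.0$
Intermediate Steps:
$L{\left(J \right)} = 27 + 9 J^{2}$ ($L{\left(J \right)} = 27 + 9 J J = 27 + 9 J^{2}$)
$D = - \frac{3}{1229}$ ($D = \frac{3}{-29 + 16 \left(-75\right)} = \frac{3}{-29 - 1200} = \frac{3}{-1229} = 3 \left(- \frac{1}{1229}\right) = - \frac{3}{1229} \approx -0.002441$)
$\left(D + L{\left(x{\left(-3 \right)} \right)}\right)^{2} = \left(- \frac{3}{1229} + \left(27 + 9 \left(-4\right)^{2}\right)\right)^{2} = \left(- \frac{3}{1229} + \left(27 + 9 \cdot 16\right)\right)^{2} = \left(- \frac{3}{1229} + \left(27 + 144\right)\right)^{2} = \left(- \frac{3}{1229} + 171\right)^{2} = \left(\frac{210156}{1229}\right)^{2} = \frac{44165544336}{1510441}$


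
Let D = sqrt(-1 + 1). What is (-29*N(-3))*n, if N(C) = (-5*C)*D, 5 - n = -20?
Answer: 0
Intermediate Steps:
n = 25 (n = 5 - 1*(-20) = 5 + 20 = 25)
D = 0 (D = sqrt(0) = 0)
N(C) = 0 (N(C) = -5*C*0 = 0)
(-29*N(-3))*n = -29*0*25 = 0*25 = 0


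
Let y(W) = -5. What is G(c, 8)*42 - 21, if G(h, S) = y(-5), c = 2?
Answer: -231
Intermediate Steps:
G(h, S) = -5
G(c, 8)*42 - 21 = -5*42 - 21 = -210 - 21 = -231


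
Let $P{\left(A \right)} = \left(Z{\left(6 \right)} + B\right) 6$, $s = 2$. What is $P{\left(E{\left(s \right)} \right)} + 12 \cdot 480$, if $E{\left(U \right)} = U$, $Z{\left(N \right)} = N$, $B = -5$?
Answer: $5766$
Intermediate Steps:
$P{\left(A \right)} = 6$ ($P{\left(A \right)} = \left(6 - 5\right) 6 = 1 \cdot 6 = 6$)
$P{\left(E{\left(s \right)} \right)} + 12 \cdot 480 = 6 + 12 \cdot 480 = 6 + 5760 = 5766$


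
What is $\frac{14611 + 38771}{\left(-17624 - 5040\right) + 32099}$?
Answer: $\frac{17794}{3145} \approx 5.6579$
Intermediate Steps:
$\frac{14611 + 38771}{\left(-17624 - 5040\right) + 32099} = \frac{53382}{-22664 + 32099} = \frac{53382}{9435} = 53382 \cdot \frac{1}{9435} = \frac{17794}{3145}$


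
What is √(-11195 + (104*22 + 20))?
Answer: I*√8887 ≈ 94.271*I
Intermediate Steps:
√(-11195 + (104*22 + 20)) = √(-11195 + (2288 + 20)) = √(-11195 + 2308) = √(-8887) = I*√8887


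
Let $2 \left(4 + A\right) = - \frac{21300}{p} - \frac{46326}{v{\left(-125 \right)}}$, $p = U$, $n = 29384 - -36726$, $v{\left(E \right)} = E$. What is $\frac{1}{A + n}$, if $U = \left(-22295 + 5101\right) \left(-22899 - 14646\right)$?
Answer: $\frac{2689786375}{178309446235808} \approx 1.5085 \cdot 10^{-5}$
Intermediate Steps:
$n = 66110$ ($n = 29384 + 36726 = 66110$)
$U = 645548730$ ($U = \left(-17194\right) \left(-37545\right) = 645548730$)
$p = 645548730$
$A = \frac{487668984558}{2689786375}$ ($A = -4 + \frac{- \frac{21300}{645548730} - \frac{46326}{-125}}{2} = -4 + \frac{\left(-21300\right) \frac{1}{645548730} - - \frac{46326}{125}}{2} = -4 + \frac{- \frac{710}{21518291} + \frac{46326}{125}}{2} = -4 + \frac{1}{2} \cdot \frac{996856260116}{2689786375} = -4 + \frac{498428130058}{2689786375} = \frac{487668984558}{2689786375} \approx 181.3$)
$\frac{1}{A + n} = \frac{1}{\frac{487668984558}{2689786375} + 66110} = \frac{1}{\frac{178309446235808}{2689786375}} = \frac{2689786375}{178309446235808}$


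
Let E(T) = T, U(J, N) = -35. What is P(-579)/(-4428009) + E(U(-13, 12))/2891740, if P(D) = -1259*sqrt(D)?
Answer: -7/578348 + 1259*I*sqrt(579)/4428009 ≈ -1.2103e-5 + 0.0068416*I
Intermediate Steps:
P(-579)/(-4428009) + E(U(-13, 12))/2891740 = -1259*I*sqrt(579)/(-4428009) - 35/2891740 = -1259*I*sqrt(579)*(-1/4428009) - 35*1/2891740 = -1259*I*sqrt(579)*(-1/4428009) - 7/578348 = 1259*I*sqrt(579)/4428009 - 7/578348 = -7/578348 + 1259*I*sqrt(579)/4428009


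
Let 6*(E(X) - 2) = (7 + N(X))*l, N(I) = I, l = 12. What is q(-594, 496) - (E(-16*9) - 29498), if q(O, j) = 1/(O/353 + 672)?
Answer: 7044237293/236622 ≈ 29770.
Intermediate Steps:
E(X) = 16 + 2*X (E(X) = 2 + ((7 + X)*12)/6 = 2 + (84 + 12*X)/6 = 2 + (14 + 2*X) = 16 + 2*X)
q(O, j) = 1/(672 + O/353) (q(O, j) = 1/(O*(1/353) + 672) = 1/(O/353 + 672) = 1/(672 + O/353))
q(-594, 496) - (E(-16*9) - 29498) = 353/(237216 - 594) - ((16 + 2*(-16*9)) - 29498) = 353/236622 - ((16 + 2*(-144)) - 29498) = 353*(1/236622) - ((16 - 288) - 29498) = 353/236622 - (-272 - 29498) = 353/236622 - 1*(-29770) = 353/236622 + 29770 = 7044237293/236622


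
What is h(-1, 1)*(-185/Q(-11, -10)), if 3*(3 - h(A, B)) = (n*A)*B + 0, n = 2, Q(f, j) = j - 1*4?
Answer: 2035/42 ≈ 48.452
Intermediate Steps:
Q(f, j) = -4 + j (Q(f, j) = j - 4 = -4 + j)
h(A, B) = 3 - 2*A*B/3 (h(A, B) = 3 - ((2*A)*B + 0)/3 = 3 - (2*A*B + 0)/3 = 3 - 2*A*B/3)
h(-1, 1)*(-185/Q(-11, -10)) = (3 - ⅔*(-1)*1)*(-185/(-4 - 10)) = (3 + ⅔)*(-185/(-14)) = 11*(-185*(-1/14))/3 = (11/3)*(185/14) = 2035/42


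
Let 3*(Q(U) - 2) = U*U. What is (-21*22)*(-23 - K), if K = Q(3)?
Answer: 12936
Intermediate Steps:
Q(U) = 2 + U**2/3 (Q(U) = 2 + (U*U)/3 = 2 + U**2/3)
K = 5 (K = 2 + (1/3)*3**2 = 2 + (1/3)*9 = 2 + 3 = 5)
(-21*22)*(-23 - K) = (-21*22)*(-23 - 1*5) = -462*(-23 - 5) = -462*(-28) = 12936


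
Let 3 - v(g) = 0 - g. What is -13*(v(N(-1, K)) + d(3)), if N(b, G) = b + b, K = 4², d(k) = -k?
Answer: 26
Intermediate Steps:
K = 16
N(b, G) = 2*b
v(g) = 3 + g (v(g) = 3 - (0 - g) = 3 - (-1)*g = 3 + g)
-13*(v(N(-1, K)) + d(3)) = -13*((3 + 2*(-1)) - 1*3) = -13*((3 - 2) - 3) = -13*(1 - 3) = -13*(-2) = 26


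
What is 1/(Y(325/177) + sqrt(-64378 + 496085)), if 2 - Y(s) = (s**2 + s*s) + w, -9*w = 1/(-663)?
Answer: 2046370954304079/186245839656350559674 + 431439716850129*sqrt(431707)/186245839656350559674 ≈ 0.0015330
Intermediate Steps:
w = 1/5967 (w = -1/9/(-663) = -1/9*(-1/663) = 1/5967 ≈ 0.00016759)
Y(s) = 11933/5967 - 2*s**2 (Y(s) = 2 - ((s**2 + s*s) + 1/5967) = 2 - ((s**2 + s**2) + 1/5967) = 2 - (2*s**2 + 1/5967) = 2 - (1/5967 + 2*s**2) = 2 + (-1/5967 - 2*s**2) = 11933/5967 - 2*s**2)
1/(Y(325/177) + sqrt(-64378 + 496085)) = 1/((11933/5967 - 2*(325/177)**2) + sqrt(-64378 + 496085)) = 1/((11933/5967 - 2*(325*(1/177))**2) + sqrt(431707)) = 1/((11933/5967 - 2*(325/177)**2) + sqrt(431707)) = 1/((11933/5967 - 2*105625/31329) + sqrt(431707)) = 1/((11933/5967 - 211250/31329) + sqrt(431707)) = 1/(-98519977/20771127 + sqrt(431707))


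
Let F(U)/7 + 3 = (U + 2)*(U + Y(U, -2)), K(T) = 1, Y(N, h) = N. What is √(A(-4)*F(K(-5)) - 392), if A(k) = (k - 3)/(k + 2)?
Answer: 7*I*√26/2 ≈ 17.847*I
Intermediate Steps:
A(k) = (-3 + k)/(2 + k)
F(U) = -21 + 14*U*(2 + U) (F(U) = -21 + 7*((U + 2)*(U + U)) = -21 + 7*((2 + U)*(2*U)) = -21 + 7*(2*U*(2 + U)) = -21 + 14*U*(2 + U))
√(A(-4)*F(K(-5)) - 392) = √(((-3 - 4)/(2 - 4))*(-21 + 14*1² + 28*1) - 392) = √((-7/(-2))*(-21 + 14*1 + 28) - 392) = √((-½*(-7))*(-21 + 14 + 28) - 392) = √((7/2)*21 - 392) = √(147/2 - 392) = √(-637/2) = 7*I*√26/2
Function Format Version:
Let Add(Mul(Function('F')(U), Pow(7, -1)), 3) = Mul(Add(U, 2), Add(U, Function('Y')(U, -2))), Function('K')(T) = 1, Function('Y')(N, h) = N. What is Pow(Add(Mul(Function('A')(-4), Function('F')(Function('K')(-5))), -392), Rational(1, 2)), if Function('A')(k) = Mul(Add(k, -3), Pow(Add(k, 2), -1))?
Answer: Mul(Rational(7, 2), I, Pow(26, Rational(1, 2))) ≈ Mul(17.847, I)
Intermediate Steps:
Function('A')(k) = Mul(Pow(Add(2, k), -1), Add(-3, k)) (Function('A')(k) = Mul(Add(-3, k), Pow(Add(2, k), -1)) = Mul(Pow(Add(2, k), -1), Add(-3, k)))
Function('F')(U) = Add(-21, Mul(14, U, Add(2, U))) (Function('F')(U) = Add(-21, Mul(7, Mul(Add(U, 2), Add(U, U)))) = Add(-21, Mul(7, Mul(Add(2, U), Mul(2, U)))) = Add(-21, Mul(7, Mul(2, U, Add(2, U)))) = Add(-21, Mul(14, U, Add(2, U))))
Pow(Add(Mul(Function('A')(-4), Function('F')(Function('K')(-5))), -392), Rational(1, 2)) = Pow(Add(Mul(Mul(Pow(Add(2, -4), -1), Add(-3, -4)), Add(-21, Mul(14, Pow(1, 2)), Mul(28, 1))), -392), Rational(1, 2)) = Pow(Add(Mul(Mul(Pow(-2, -1), -7), Add(-21, Mul(14, 1), 28)), -392), Rational(1, 2)) = Pow(Add(Mul(Mul(Rational(-1, 2), -7), Add(-21, 14, 28)), -392), Rational(1, 2)) = Pow(Add(Mul(Rational(7, 2), 21), -392), Rational(1, 2)) = Pow(Add(Rational(147, 2), -392), Rational(1, 2)) = Pow(Rational(-637, 2), Rational(1, 2)) = Mul(Rational(7, 2), I, Pow(26, Rational(1, 2)))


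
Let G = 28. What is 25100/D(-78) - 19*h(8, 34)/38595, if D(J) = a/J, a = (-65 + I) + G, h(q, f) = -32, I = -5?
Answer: 12593552756/270165 ≈ 46614.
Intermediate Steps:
a = -42 (a = (-65 - 5) + 28 = -70 + 28 = -42)
D(J) = -42/J
25100/D(-78) - 19*h(8, 34)/38595 = 25100/((-42/(-78))) - 19*(-32)/38595 = 25100/((-42*(-1/78))) + 608*(1/38595) = 25100/(7/13) + 608/38595 = 25100*(13/7) + 608/38595 = 326300/7 + 608/38595 = 12593552756/270165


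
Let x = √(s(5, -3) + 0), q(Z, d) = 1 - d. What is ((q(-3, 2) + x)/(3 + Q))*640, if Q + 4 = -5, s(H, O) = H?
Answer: 320/3 - 320*√5/3 ≈ -131.85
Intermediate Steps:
x = √5 (x = √(5 + 0) = √5 ≈ 2.2361)
Q = -9 (Q = -4 - 5 = -9)
((q(-3, 2) + x)/(3 + Q))*640 = (((1 - 1*2) + √5)/(3 - 9))*640 = (((1 - 2) + √5)/(-6))*640 = ((-1 + √5)*(-⅙))*640 = (⅙ - √5/6)*640 = 320/3 - 320*√5/3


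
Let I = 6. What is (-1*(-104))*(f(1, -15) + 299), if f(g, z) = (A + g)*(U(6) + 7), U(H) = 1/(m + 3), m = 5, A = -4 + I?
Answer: 33319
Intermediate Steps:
A = 2 (A = -4 + 6 = 2)
U(H) = ⅛ (U(H) = 1/(5 + 3) = 1/8 = ⅛)
f(g, z) = 57/4 + 57*g/8 (f(g, z) = (2 + g)*(⅛ + 7) = (2 + g)*(57/8) = 57/4 + 57*g/8)
(-1*(-104))*(f(1, -15) + 299) = (-1*(-104))*((57/4 + (57/8)*1) + 299) = 104*((57/4 + 57/8) + 299) = 104*(171/8 + 299) = 104*(2563/8) = 33319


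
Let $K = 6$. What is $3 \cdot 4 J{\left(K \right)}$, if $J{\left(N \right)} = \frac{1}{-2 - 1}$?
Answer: $-4$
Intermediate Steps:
$J{\left(N \right)} = - \frac{1}{3}$ ($J{\left(N \right)} = \frac{1}{-3} = - \frac{1}{3}$)
$3 \cdot 4 J{\left(K \right)} = 3 \cdot 4 \left(- \frac{1}{3}\right) = 12 \left(- \frac{1}{3}\right) = -4$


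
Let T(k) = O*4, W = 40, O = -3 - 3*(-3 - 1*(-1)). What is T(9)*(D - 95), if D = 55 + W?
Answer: 0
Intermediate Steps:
O = 3 (O = -3 - 3*(-3 + 1) = -3 - 3*(-2) = -3 + 6 = 3)
T(k) = 12 (T(k) = 3*4 = 12)
D = 95 (D = 55 + 40 = 95)
T(9)*(D - 95) = 12*(95 - 95) = 12*0 = 0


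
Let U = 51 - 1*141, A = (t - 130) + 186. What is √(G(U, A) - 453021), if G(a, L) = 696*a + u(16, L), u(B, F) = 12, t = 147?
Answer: I*√515649 ≈ 718.09*I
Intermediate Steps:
A = 203 (A = (147 - 130) + 186 = 17 + 186 = 203)
U = -90 (U = 51 - 141 = -90)
G(a, L) = 12 + 696*a (G(a, L) = 696*a + 12 = 12 + 696*a)
√(G(U, A) - 453021) = √((12 + 696*(-90)) - 453021) = √((12 - 62640) - 453021) = √(-62628 - 453021) = √(-515649) = I*√515649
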